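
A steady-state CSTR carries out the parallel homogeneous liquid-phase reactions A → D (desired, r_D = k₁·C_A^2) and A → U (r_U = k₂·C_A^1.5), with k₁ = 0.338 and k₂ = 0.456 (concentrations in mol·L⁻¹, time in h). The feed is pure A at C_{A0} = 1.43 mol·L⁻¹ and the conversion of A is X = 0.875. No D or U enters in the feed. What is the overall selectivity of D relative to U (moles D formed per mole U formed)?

0.313

Exit C_A = C_{A0}(1−X) = 1.43×0.125 = 0.1787 mol·L⁻¹.
In a CSTR the entire volume is at exit conditions, so r_D = 0.338×0.1787^2 = 0.01080 and r_U = 0.456×0.1787^1.5 = 0.03446.
Overall selectivity = C_D/C_U = r_Dτ/(r_Uτ) = r_D/r_U = 0.313.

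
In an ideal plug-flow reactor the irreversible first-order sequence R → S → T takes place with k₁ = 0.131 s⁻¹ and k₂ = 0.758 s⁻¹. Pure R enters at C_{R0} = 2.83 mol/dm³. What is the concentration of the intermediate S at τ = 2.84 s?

0.339 mol/dm³

The intermediate concentration in a first-order A→B→C sequence is C_S = k₁C_{R0}(e^(−k₁τ) − e^(−k₂τ))/(k₂−k₁).
e^(−k₁τ) = e^(−0.131×2.84) = e^(−0.3720) = 0.6893; e^(−k₂τ) = e^(−2.153) = 0.1162.
C_S = 0.131×2.83/(0.758−0.131) × (0.6893−0.1162) = 0.5913×0.5732 = 0.3389 mol/dm³.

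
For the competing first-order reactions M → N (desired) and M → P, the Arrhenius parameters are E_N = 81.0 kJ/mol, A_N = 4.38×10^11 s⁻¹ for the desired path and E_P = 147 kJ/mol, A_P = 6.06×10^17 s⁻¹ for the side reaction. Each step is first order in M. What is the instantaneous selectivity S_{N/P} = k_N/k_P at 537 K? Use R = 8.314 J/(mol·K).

k_N/k_P = (A_N/A_P)·exp[−(E_N−E_P)/(RT)] = (A_N/A_P)·exp[(E_P−E_N)/(RT)].
(E_P−E_N)/(RT) = (147−81.0)×10³/(8.314×537) = 66000/4465 = 14.78.
k_N/k_P = (4.38×10^11/6.06×10^17)·exp(14.78) = 7.228×10^-7 × 2.631×10^6 = 1.90.
Since E_N < E_P, lowering the temperature improves selectivity toward N.

1.90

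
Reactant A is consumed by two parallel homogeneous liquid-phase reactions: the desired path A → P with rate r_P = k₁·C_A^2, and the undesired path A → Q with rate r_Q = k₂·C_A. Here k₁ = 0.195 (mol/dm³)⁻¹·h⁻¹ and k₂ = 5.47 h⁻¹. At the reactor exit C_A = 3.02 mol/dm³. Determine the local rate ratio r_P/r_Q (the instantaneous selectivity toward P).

S_{P/Q} = r_P/r_Q = (k₁·C_A^2)/(k₂·C_A) = (k₁/k₂)·C_A.
= (0.195×3.020^2) / (5.47×3.020) = 1.778/16.52 = 0.108.

0.108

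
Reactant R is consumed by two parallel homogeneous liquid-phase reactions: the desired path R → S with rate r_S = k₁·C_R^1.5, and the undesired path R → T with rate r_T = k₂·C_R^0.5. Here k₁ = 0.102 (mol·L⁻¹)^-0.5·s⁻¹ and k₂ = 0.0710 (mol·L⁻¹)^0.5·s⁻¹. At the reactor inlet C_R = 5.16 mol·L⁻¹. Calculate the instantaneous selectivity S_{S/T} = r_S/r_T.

S_{S/T} = r_S/r_T = (k₁·C_R^1.5)/(k₂·C_R^0.5) = (k₁/k₂)·C_R.
= (0.102×5.160^1.5) / (0.0710×5.160^0.5) = 1.196/0.1613 = 7.41.

7.41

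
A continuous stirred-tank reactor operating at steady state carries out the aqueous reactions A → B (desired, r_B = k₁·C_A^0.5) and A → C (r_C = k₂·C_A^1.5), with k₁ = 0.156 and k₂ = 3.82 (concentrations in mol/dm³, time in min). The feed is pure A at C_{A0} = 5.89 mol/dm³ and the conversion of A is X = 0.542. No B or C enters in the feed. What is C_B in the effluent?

0.0476 mol/dm³

Exit C_A = C_{A0}(1−X) = 5.89×0.458 = 2.698 mol/dm³.
In a CSTR the entire volume is at exit conditions, so r_B = 0.156×2.698^0.5 = 0.2562 and r_C = 3.82×2.698^1.5 = 16.93.
Fraction of consumed A going to B: r_B/(r_B+r_C) = 0.01491.
C_B = 0.01491·C_{A0}·X = 0.01491×5.89×0.542 = 0.0476 mol/dm³.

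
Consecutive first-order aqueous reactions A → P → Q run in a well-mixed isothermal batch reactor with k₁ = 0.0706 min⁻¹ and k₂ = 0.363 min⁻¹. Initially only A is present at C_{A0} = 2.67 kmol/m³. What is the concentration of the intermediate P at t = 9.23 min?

0.313 kmol/m³

The intermediate concentration in a first-order A→B→C sequence is C_P = k₁C_{A0}(e^(−k₁t) − e^(−k₂t))/(k₂−k₁).
e^(−k₁t) = e^(−0.0706×9.23) = e^(−0.6516) = 0.5212; e^(−k₂t) = e^(−3.350) = 0.03507.
C_P = 0.0706×2.67/(0.363−0.0706) × (0.5212−0.03507) = 0.6447×0.4861 = 0.3134 kmol/m³.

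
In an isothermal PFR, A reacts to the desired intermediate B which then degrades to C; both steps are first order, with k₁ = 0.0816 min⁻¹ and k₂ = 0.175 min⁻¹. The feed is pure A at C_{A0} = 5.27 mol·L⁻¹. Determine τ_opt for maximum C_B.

For first-order series the maximum of C_B occurs at τ_opt = ln(k₂/k₁)/(k₂−k₁).
= ln(0.175/0.0816)/(0.175−0.0816) = ln(2.145)/0.09340 = 0.7630/0.09340 = 8.17 min.

8.17 min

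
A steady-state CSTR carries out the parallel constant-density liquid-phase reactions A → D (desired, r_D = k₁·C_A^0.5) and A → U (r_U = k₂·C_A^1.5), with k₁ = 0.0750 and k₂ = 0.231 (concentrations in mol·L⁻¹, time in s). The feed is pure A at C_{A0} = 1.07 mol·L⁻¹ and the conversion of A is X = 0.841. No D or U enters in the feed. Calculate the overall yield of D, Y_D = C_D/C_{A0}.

Exit C_A = C_{A0}(1−X) = 1.07×0.159 = 0.1701 mol·L⁻¹.
A CSTR operates uniformly at the exit composition, giving r_D = 0.03094 and r_U = 0.01621 (each k·C_A^n at C_A = 0.1701).
Fraction of consumed A going to D: r_D/(r_D+r_U) = 0.6562.
C_D = 0.6562·C_{A0}·X = 0.6562×1.07×0.841 = 0.590 mol·L⁻¹; Y_D = C_D/C_{A0} = 0.552.

0.552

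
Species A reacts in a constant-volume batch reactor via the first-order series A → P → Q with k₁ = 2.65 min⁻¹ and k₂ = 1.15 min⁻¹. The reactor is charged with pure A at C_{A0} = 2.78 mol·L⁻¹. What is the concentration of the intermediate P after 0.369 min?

1.37 mol·L⁻¹

The intermediate concentration in a first-order A→B→C sequence is C_P = k₁C_{A0}(e^(−k₁t) − e^(−k₂t))/(k₂−k₁).
e^(−k₁t) = e^(−2.65×0.369) = e^(−0.9778) = 0.3761; e^(−k₂t) = e^(−0.4243) = 0.6542.
C_P = 2.65×2.78/(1.15−2.65) × (0.3761−0.6542) = (-4.911)×(-0.2781) = 1.366 mol·L⁻¹.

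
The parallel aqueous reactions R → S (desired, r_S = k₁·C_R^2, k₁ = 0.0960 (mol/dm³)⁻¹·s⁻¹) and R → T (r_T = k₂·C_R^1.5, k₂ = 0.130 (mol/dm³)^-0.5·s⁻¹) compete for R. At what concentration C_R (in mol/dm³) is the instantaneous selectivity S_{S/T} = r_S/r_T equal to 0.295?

0.160 mol/dm³

S_{S/T} = (k₁/k₂)·C_R^0.5 ⇒ C_R = (S·k₂/k₁)^(2).
= (0.295×0.130/0.0960)^(2) = (0.3995)^(2) = 0.160 mol/dm³.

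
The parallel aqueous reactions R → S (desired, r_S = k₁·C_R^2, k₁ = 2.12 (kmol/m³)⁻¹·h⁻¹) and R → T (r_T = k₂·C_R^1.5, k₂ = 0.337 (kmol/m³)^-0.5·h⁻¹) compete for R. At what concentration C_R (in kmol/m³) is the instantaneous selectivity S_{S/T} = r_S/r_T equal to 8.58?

S_{S/T} = (k₁/k₂)·C_R^0.5 ⇒ C_R = (S·k₂/k₁)^(2).
= (8.58×0.337/2.12)^(2) = (1.364)^(2) = 1.86 kmol/m³.

1.86 kmol/m³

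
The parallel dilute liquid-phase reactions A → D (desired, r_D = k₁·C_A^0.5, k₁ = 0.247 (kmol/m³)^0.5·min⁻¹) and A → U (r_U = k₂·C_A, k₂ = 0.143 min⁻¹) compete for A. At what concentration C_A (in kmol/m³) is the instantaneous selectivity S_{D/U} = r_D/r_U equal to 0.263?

43.1 kmol/m³

S_{D/U} = (k₁/k₂)·C_A^-0.5 ⇒ C_A = (S·k₂/k₁)^(-2).
= (0.263×0.143/0.247)^(-2) = (0.1523)^(-2) = 43.1 kmol/m³.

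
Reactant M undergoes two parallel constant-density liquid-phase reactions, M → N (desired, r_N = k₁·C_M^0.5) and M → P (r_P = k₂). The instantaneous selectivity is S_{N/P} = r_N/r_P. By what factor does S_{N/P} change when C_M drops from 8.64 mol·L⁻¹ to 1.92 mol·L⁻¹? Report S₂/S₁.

S_{N/P} = (k₁/k₂)·C_M^0.5, so S₂/S₁ = (C_{M,2}/C_{M,1})^0.5.
= (1.92/8.64)^0.5 = (0.2222)^0.5 = 0.471.
Selectivity toward N falls as C_M falls — high-concentration operation is favoured.

0.471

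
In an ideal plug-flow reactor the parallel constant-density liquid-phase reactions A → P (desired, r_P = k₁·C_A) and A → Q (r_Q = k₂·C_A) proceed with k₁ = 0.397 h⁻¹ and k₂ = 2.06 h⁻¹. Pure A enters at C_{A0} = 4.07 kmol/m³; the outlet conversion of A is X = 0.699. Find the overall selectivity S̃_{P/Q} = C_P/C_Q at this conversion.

0.193

C_A = C_{A0}(1−X) = 1.225 kmol/m³.
Both paths are first order in A, so the instantaneous fraction to P is constant: dC_P/d(−C_A) = k₁/(k₁+k₂) = 0.1616.
C_P = 0.1616·(C_{A0}−C_A) = 0.1616×2.845 = 0.460 kmol/m³.
C_Q = (C_{A0}−C_A)−C_P = 2.385 kmol/m³; S̃_{P/Q} = 0.4597/2.385 = 0.193.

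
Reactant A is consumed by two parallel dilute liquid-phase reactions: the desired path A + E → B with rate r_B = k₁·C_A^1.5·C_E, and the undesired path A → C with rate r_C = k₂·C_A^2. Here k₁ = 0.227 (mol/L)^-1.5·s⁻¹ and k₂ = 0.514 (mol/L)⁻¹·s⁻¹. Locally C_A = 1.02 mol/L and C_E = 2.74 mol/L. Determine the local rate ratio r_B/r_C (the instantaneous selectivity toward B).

1.20

S_{B/C} = r_B/r_C = (k₁·C_A^1.5·C_E)/(k₂·C_A^2) = (k₁/k₂)·C_A^-0.5·C_E.
= (0.227×1.020^1.5×2.740) / (0.514×1.020^2) = 0.6407/0.5348 = 1.20.
The undesired path is higher order in A, so low C_A (CSTR or dilute feed) favours B.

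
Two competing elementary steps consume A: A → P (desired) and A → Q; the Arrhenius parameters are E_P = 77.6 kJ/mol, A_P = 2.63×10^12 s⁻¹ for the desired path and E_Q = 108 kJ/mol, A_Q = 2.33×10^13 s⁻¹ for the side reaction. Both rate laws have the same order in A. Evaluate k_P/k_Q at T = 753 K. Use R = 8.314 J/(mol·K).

k_P/k_Q = (A_P/A_Q)·exp[−(E_P−E_Q)/(RT)] = (A_P/A_Q)·exp[(E_Q−E_P)/(RT)].
(E_Q−E_P)/(RT) = (108−77.6)×10³/(8.314×753) = 30400/6260 = 4.856.
k_P/k_Q = (2.63×10^12/2.33×10^13)·exp(4.856) = 0.1129 × 128.5 = 14.5.

14.5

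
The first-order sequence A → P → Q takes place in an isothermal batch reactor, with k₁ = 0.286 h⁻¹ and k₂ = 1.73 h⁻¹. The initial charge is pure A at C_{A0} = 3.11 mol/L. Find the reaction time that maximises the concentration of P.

For first-order series the maximum of C_P occurs at t_opt = ln(k₂/k₁)/(k₂−k₁).
= ln(1.73/0.286)/(1.73−0.286) = ln(6.049)/1.444 = 1.800/1.444 = 1.25 h.

1.25 h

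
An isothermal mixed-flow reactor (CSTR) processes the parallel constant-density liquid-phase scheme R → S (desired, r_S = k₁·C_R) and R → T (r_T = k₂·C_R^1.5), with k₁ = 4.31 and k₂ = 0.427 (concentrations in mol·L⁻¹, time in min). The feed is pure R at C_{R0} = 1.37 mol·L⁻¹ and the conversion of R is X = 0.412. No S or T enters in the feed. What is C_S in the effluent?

Exit C_R = C_{R0}(1−X) = 1.37×0.588 = 0.8056 mol·L⁻¹.
Rates in a CSTR are evaluated at the outlet concentration: r_S = 4.31×0.8056 = 3.472, r_T = 0.427×0.8056^1.5 = 0.3087.
Fraction of consumed R going to S: r_S/(r_S+r_T) = 0.9183.
C_S = 0.9183·C_{R0}·X = 0.9183×1.37×0.412 = 0.518 mol·L⁻¹.

0.518 mol·L⁻¹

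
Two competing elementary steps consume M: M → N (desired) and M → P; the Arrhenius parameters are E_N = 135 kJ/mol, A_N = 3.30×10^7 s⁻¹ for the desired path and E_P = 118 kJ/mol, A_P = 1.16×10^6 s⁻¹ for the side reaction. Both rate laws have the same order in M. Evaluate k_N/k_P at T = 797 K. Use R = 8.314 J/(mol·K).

2.19

With equal orders, S_{N/P} = k_N/k_P = (A_N/A_P)·exp[(E_P−E_N)/(RT)].
(E_P−E_N)/(RT) = (118−135)×10³/(8.314×797) = -17000/6626 = -2.566.
k_N/k_P = (3.30×10^7/1.16×10^6)·exp(-2.566) = 28.45 × 0.07688 = 2.19.
Since E_N > E_P, raising the temperature improves selectivity toward N.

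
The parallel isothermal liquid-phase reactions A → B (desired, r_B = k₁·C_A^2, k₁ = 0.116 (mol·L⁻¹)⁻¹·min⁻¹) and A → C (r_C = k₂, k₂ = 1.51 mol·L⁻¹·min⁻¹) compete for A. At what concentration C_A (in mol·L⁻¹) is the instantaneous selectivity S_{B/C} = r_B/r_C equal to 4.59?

S_{B/C} = (k₁/k₂)·C_A^2 ⇒ C_A = (S·k₂/k₁)^(0.5).
= (4.59×1.51/0.116)^(0.5) = (59.75)^(0.5) = 7.73 mol·L⁻¹.

7.73 mol·L⁻¹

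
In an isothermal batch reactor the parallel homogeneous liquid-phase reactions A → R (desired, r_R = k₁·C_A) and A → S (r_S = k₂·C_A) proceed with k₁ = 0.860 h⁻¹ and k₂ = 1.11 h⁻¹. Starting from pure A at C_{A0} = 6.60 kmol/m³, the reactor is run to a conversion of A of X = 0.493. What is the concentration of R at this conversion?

C_A = C_{A0}(1−X) = 3.346 kmol/m³.
Both paths are first order in A, so the instantaneous fraction to R is constant: dC_R/d(−C_A) = k₁/(k₁+k₂) = 0.4365.
C_R = 0.4365·(C_{A0}−C_A) = 0.4365×3.254 = 1.42 kmol/m³.

1.42 kmol/m³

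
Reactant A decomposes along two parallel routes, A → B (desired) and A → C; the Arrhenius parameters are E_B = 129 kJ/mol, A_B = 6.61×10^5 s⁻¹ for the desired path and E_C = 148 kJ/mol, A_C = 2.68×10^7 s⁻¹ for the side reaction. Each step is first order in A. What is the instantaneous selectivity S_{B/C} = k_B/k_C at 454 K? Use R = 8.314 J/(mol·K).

3.79

Since both paths have the same order in A, the concentration cancels and S_{B/C} = k_B/k_C = (A_B/A_C)·exp[(E_C−E_B)/(RT)].
(E_C−E_B)/(RT) = (148−129)×10³/(8.314×454) = 19000/3775 = 5.034.
k_B/k_C = (6.61×10^5/2.68×10^7)·exp(5.034) = 0.02466 × 153.5 = 3.79.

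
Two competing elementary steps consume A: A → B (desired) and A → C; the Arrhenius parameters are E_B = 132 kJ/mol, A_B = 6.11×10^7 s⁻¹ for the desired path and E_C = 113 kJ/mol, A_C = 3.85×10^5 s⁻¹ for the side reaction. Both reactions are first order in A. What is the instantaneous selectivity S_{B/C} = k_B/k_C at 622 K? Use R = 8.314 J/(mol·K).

Since both paths have the same order in A, the concentration cancels and S_{B/C} = k_B/k_C = (A_B/A_C)·exp[(E_C−E_B)/(RT)].
(E_C−E_B)/(RT) = (113−132)×10³/(8.314×622) = -19000/5171 = -3.674.
k_B/k_C = (6.11×10^7/3.85×10^5)·exp(-3.674) = 158.7 × 0.02537 = 4.03.

4.03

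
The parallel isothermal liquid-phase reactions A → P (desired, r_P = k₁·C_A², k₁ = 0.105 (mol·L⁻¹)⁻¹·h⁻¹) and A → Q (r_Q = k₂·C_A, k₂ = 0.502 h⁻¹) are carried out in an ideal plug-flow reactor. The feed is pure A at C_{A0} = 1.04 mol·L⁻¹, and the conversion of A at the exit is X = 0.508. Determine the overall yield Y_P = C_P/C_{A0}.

C_A = C_{A0}(1−X) = 0.5117 mol·L⁻¹.
Along a PFR/batch, dC_Q/dC_A = −r_Q/(r_P+r_Q) = −k₂/(k₂+k₁·C_A).
Integrating from C_{A0} to C_A: C_Q = (0.502/0.105)·ln[(0.502+0.105·1.04)/(0.502+0.105·0.512)] = 4.781·ln(0.6112/0.5557) = 0.4549 mol·L⁻¹.
Then C_P = (C_{A0}−C_A) − C_Q = 0.5283 − 0.4549 = 0.07342 mol·L⁻¹.
Y_P = C_P/C_{A0} = 0.07342/1.04 = 0.0706.

0.0706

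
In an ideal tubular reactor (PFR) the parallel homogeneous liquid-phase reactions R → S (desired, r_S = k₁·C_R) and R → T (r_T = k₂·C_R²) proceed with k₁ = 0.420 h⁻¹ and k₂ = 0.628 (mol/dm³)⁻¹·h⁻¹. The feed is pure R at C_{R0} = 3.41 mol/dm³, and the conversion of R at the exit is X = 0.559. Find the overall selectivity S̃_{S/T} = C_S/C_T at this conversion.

0.284

C_R = C_{R0}(1−X) = 1.504 mol/dm³.
Along a PFR/batch, dC_S/dC_R = −r_S/(r_S+r_T) = −k₁/(k₁+k₂·C_R).
Integrating from C_{R0} to C_R: C_S = (0.420/0.628)·ln[(0.420+0.628·3.41)/(0.420+0.628·1.50)] = 0.6688·ln(2.561/1.364) = 0.4213 mol/dm³.
C_T = (C_{R0}−C_R)−C_S = 1.485 mol/dm³; S̃_{S/T} = 0.4213/1.485 = 0.284.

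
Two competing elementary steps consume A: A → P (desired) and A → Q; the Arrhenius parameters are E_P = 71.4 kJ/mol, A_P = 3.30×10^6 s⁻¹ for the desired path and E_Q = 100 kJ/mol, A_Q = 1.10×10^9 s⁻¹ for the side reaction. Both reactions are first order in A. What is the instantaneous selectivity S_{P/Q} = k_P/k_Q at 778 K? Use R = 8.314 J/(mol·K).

k_P/k_Q = (A_P/A_Q)·exp[−(E_P−E_Q)/(RT)] = (A_P/A_Q)·exp[(E_Q−E_P)/(RT)].
(E_Q−E_P)/(RT) = (100−71.4)×10³/(8.314×778) = 28600/6468 = 4.422.
k_P/k_Q = (3.30×10^6/1.10×10^9)·exp(4.422) = 0.003000 × 83.23 = 0.250.

0.250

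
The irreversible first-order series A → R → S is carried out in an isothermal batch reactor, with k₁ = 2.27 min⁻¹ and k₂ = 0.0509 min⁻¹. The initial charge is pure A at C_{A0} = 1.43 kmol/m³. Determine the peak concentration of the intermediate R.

At the optimum, C_{R,max}/C_{A0} = (k₁/k₂)^[k₂/(k₂−k₁)].
= (2.27/0.0509)^(0.0509/(0.0509−2.27)) = (44.60)^(-0.02294) = 0.9166.
C_{R,max} = 0.9166×1.43 = 1.31 kmol/m³.

1.31 kmol/m³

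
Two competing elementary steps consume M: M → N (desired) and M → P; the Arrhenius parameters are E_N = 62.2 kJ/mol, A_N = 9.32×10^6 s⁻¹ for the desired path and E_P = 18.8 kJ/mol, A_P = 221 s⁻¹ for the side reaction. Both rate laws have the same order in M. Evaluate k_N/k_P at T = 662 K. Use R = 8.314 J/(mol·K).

15.9

With equal orders, S_{N/P} = k_N/k_P = (A_N/A_P)·exp[(E_P−E_N)/(RT)].
(E_P−E_N)/(RT) = (18.8−62.2)×10³/(8.314×662) = -43400/5504 = -7.885.
k_N/k_P = (9.32×10^6/221)·exp(-7.885) = 42172 × 3.762×10^-4 = 15.9.
Since E_N > E_P, raising the temperature improves selectivity toward N.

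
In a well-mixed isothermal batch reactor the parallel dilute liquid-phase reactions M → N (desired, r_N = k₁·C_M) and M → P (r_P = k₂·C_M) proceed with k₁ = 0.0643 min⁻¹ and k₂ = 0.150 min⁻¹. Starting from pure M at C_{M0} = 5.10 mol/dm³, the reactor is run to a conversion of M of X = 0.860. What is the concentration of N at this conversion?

C_M = C_{M0}(1−X) = 0.7140 mol/dm³.
Both paths are first order in M, so the instantaneous fraction to N is constant: dC_N/d(−C_M) = k₁/(k₁+k₂) = 0.3000.
C_N = 0.3000·(C_{M0}−C_M) = 0.3000×4.386 = 1.32 mol/dm³.

1.32 mol/dm³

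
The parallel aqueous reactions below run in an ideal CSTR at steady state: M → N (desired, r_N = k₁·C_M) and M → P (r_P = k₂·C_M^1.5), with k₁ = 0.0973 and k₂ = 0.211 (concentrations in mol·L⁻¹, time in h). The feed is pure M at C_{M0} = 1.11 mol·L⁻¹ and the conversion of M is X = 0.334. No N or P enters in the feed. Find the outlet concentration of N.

Exit C_M = C_{M0}(1−X) = 1.11×0.666 = 0.7393 mol·L⁻¹.
A CSTR operates uniformly at the exit composition, giving r_N = 0.07193 and r_P = 0.1341 (each k·C_M^n at C_M = 0.7393).
Fraction of consumed M going to N: r_N/(r_N+r_P) = 0.3491.
C_N = 0.3491·C_{M0}·X = 0.3491×1.11×0.334 = 0.129 mol·L⁻¹.

0.129 mol·L⁻¹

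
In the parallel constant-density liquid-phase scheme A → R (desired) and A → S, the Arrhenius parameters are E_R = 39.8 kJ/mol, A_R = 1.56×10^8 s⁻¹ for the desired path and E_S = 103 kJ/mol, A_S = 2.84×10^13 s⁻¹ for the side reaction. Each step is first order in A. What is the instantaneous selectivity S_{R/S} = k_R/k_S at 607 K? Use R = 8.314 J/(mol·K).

With equal orders, S_{R/S} = k_R/k_S = (A_R/A_S)·exp[(E_S−E_R)/(RT)].
(E_S−E_R)/(RT) = (103−39.8)×10³/(8.314×607) = 63200/5047 = 12.52.
k_R/k_S = (1.56×10^8/2.84×10^13)·exp(12.52) = 5.493×10^-6 × 2.747×10^5 = 1.51.

1.51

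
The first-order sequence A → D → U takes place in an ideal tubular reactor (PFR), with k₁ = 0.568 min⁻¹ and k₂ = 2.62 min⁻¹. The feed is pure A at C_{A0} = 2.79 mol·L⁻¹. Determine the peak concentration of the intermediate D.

At the optimum, C_{D,max}/C_{A0} = (k₁/k₂)^[k₂/(k₂−k₁)].
= (0.568/2.62)^(2.62/(2.62−0.568)) = (0.2168)^(1.277) = 0.1420.
C_{D,max} = 0.1420×2.79 = 0.396 mol·L⁻¹.

0.396 mol·L⁻¹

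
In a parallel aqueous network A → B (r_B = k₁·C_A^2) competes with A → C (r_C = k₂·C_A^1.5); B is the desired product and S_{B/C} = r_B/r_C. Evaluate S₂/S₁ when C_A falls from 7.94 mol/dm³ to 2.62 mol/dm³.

0.574

S_{B/C} = (k₁/k₂)·C_A^0.5, so S₂/S₁ = (C_{A,2}/C_{A,1})^0.5.
= (2.62/7.94)^0.5 = (0.3300)^0.5 = 0.574.
Selectivity toward B falls as C_A falls — high-concentration operation is favoured.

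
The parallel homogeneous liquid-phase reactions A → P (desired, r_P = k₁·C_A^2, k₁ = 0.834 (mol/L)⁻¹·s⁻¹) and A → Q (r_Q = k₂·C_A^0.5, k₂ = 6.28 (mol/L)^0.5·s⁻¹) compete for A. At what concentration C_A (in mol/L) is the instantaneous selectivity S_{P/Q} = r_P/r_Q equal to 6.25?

S_{P/Q} = (k₁/k₂)·C_A^1.5 ⇒ C_A = (S·k₂/k₁)^(1/1.5).
= (6.25×6.28/0.834)^(0.6667) = (47.06)^(0.6667) = 13.0 mol/L.

13.0 mol/L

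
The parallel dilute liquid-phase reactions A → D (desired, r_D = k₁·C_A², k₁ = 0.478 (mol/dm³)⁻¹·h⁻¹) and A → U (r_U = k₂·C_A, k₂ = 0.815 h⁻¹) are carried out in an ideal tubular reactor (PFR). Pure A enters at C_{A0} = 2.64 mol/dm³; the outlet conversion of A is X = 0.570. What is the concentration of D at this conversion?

C_A = C_{A0}(1−X) = 1.135 mol/dm³.
Along a PFR/batch, dC_U/dC_A = −r_U/(r_D+r_U) = −k₂/(k₂+k₁·C_A).
Integrating from C_{A0} to C_A: C_U = (0.815/0.478)·ln[(0.815+0.478·2.64)/(0.815+0.478·1.14)] = 1.705·ln(2.077/1.358) = 0.7249 mol/dm³.
Then C_D = (C_{A0}−C_A) − C_U = 1.505 − 0.7249 = 0.7799 mol/dm³.

0.780 mol/dm³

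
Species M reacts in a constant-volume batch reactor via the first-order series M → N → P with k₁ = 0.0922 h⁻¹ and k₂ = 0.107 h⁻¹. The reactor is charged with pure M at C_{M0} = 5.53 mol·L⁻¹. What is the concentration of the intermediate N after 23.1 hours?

1.19 mol·L⁻¹

Solving the coupled first-order balances gives C_N(t) = [k₁/(k₂−k₁)]·C_{M0}·(e^(−k₁t) − e^(−k₂t)).
e^(−k₁t) = e^(−0.0922×23.1) = e^(−2.130) = 0.1189; e^(−k₂t) = e^(−2.472) = 0.08444.
C_N = 0.0922×5.53/(0.107−0.0922) × (0.1189−0.08444) = 34.45×0.03442 = 1.186 mol·L⁻¹.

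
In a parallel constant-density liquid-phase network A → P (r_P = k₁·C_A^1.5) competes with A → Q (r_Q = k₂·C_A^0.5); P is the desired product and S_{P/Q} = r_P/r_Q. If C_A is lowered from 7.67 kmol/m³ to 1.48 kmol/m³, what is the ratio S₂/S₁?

0.193

S_{P/Q} = (k₁/k₂)·C_A, so S₂/S₁ = (C_{A,2}/C_{A,1}).
= 1.48/7.67 = 0.193.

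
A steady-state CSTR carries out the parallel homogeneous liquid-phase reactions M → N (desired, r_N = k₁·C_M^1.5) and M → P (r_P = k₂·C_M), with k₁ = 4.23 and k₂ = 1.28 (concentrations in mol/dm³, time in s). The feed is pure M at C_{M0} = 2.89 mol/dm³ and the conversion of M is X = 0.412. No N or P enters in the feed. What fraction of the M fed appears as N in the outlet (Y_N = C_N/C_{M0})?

Exit C_M = C_{M0}(1−X) = 2.89×0.588 = 1.699 mol/dm³.
In a CSTR the entire volume is at exit conditions, so r_N = 4.23×1.699^1.5 = 9.370 and r_P = 1.28×1.699 = 2.175.
Fraction of consumed M going to N: r_N/(r_N+r_P) = 0.8116.
C_N = 0.8116·C_{M0}·X = 0.8116×2.89×0.412 = 0.966 mol/dm³; Y_N = C_N/C_{M0} = 0.334.

0.334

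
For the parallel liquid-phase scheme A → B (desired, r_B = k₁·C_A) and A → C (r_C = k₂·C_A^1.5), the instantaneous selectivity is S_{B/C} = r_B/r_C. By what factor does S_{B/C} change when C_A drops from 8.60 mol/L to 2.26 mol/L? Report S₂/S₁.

S_{B/C} = (k₁/k₂)·C_A^-0.5, so S₂/S₁ = (C_{A,2}/C_{A,1})^-0.5.
= (2.26/8.60)^(-0.5) = (0.2628)^(-0.5) = 1.95.

1.95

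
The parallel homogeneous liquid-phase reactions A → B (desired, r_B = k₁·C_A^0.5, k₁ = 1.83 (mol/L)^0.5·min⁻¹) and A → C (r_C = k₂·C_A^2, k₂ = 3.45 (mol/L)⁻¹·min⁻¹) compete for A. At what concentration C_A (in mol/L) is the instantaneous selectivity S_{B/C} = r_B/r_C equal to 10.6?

S_{B/C} = (k₁/k₂)·C_A^-1.5 ⇒ C_A = (S·k₂/k₁)^(1/(-1.5)).
= (10.6×3.45/1.83)^(-0.6667) = (19.98)^(-0.6667) = 0.136 mol/L.

0.136 mol/L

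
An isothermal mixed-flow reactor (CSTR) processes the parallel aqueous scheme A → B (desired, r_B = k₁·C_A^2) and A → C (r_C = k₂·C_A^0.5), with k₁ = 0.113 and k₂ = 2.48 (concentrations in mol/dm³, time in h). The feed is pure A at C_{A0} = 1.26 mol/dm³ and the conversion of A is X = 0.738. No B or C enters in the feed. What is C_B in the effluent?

Exit C_A = C_{A0}(1−X) = 1.26×0.262 = 0.3301 mol/dm³.
Rates in a CSTR are evaluated at the outlet concentration: r_B = 0.113×0.3301^2 = 0.01231, r_C = 2.48×0.3301^0.5 = 1.425.
Fraction of consumed A going to B: r_B/(r_B+r_C) = 0.008568.
C_B = 0.008568·C_{A0}·X = 0.008568×1.26×0.738 = 0.00797 mol/dm³.

0.00797 mol/dm³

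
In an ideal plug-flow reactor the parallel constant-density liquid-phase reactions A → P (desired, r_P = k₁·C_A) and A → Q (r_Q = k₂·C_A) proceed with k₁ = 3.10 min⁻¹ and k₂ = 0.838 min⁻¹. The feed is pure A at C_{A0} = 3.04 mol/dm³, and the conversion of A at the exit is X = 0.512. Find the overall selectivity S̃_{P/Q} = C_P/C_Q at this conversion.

3.70

C_A = C_{A0}(1−X) = 1.484 mol/dm³.
Both paths are first order in A, so the instantaneous fraction to P is constant: dC_P/d(−C_A) = k₁/(k₁+k₂) = 0.7872.
C_P = 0.7872·(C_{A0}−C_A) = 0.7872×1.556 = 1.23 mol/dm³.
C_Q = (C_{A0}−C_A)−C_P = 0.3312 mol/dm³; S̃_{P/Q} = 1.225/0.3312 = 3.70.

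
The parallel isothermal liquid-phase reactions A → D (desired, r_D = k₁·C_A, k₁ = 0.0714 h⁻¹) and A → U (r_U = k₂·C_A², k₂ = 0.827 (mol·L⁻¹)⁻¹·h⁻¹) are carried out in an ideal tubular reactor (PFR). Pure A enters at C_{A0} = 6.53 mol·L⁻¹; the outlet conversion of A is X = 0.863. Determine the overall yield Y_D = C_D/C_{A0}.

0.0252

C_A = C_{A0}(1−X) = 0.8946 mol·L⁻¹.
Along a PFR/batch, dC_D/dC_A = −r_D/(r_D+r_U) = −k₁/(k₁+k₂·C_A).
Integrating from C_{A0} to C_A: C_D = (0.0714/0.827)·ln[(0.0714+0.827·6.53)/(0.0714+0.827·0.895)] = 0.08634·ln(5.472/0.8112) = 0.1648 mol·L⁻¹.
Y_D = C_D/C_{A0} = 0.1648/6.53 = 0.0252.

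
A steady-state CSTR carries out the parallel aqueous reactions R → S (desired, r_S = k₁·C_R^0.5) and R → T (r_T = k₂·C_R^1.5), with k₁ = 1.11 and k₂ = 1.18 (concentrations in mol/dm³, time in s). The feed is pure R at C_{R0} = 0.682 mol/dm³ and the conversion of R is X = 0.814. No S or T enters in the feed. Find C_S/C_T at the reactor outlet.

Exit C_R = C_{R0}(1−X) = 0.682×0.186 = 0.1269 mol/dm³.
Rates in a CSTR are evaluated at the outlet concentration: r_S = 1.11×0.1269^0.5 = 0.3953, r_T = 1.18×0.1269^1.5 = 0.05331.
Overall selectivity = C_S/C_T = r_Sτ/(r_Tτ) = r_S/r_T = 7.42.

7.42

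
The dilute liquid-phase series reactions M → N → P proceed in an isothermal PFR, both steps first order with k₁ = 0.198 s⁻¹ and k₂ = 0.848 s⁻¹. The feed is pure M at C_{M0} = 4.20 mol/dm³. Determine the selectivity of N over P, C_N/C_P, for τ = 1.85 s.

0.929

For first-order series with pure M initially, C_N(τ) = k₁C_{M0}/(k₂−k₁)·(e^(−k₁τ) − e^(−k₂τ)).
e^(−k₁τ) = e^(−0.198×1.85) = e^(−0.3663) = 0.6933; e^(−k₂τ) = e^(−1.569) = 0.2083.
C_N = 0.198×4.20/(0.848−0.198) × (0.6933−0.2083) = 1.279×0.4850 = 0.6205 mol/dm³.
C_M = C_{M0}e^(−k₁τ) = 2.912 mol/dm³, so C_P = C_{M0}−C_M−C_N = 0.6677 mol/dm³; C_N/C_P = 0.929.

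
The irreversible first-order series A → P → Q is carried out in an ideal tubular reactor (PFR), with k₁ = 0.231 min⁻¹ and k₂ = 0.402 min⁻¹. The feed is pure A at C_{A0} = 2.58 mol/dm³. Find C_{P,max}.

0.701 mol/dm³

At the optimum, C_{P,max}/C_{A0} = (k₁/k₂)^[k₂/(k₂−k₁)].
= (0.231/0.402)^(0.402/(0.402−0.231)) = (0.5746)^(2.351) = 0.2719.
C_{P,max} = 0.2719×2.58 = 0.701 mol/dm³.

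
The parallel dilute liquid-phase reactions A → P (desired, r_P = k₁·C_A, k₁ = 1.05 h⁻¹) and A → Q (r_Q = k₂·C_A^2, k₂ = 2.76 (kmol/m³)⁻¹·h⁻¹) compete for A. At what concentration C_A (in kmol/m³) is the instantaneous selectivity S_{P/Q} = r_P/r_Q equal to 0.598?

0.636 kmol/m³

S_{P/Q} = (k₁/k₂)·C_A⁻¹ ⇒ C_A = (S·k₂/k₁)^(-1).
= (0.598×2.76/1.05)^(-1) = (1.572)^(-1) = 0.636 kmol/m³.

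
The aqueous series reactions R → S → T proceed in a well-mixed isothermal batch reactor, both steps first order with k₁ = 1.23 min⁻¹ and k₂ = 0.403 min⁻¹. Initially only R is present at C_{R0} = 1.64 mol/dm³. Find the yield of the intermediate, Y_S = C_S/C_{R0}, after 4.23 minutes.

The intermediate concentration in a first-order A→B→C sequence is C_S = k₁C_{R0}(e^(−k₁t) − e^(−k₂t))/(k₂−k₁).
e^(−k₁t) = e^(−1.23×4.23) = e^(−5.203) = 0.005501; e^(−k₂t) = e^(−1.705) = 0.1818.
C_S = 1.23×1.64/(0.403−1.23) × (0.005501−0.1818) = (-2.439)×(-0.1763) = 0.4301 mol/dm³.
Y_S = C_S/C_{R0} = 0.4301/1.64 = 0.262.

0.262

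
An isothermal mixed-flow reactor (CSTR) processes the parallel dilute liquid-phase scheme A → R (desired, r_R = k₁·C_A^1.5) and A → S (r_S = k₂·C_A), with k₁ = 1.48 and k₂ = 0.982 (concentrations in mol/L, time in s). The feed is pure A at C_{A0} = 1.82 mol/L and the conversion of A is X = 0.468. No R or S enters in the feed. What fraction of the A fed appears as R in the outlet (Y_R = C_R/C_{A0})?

0.280

Exit C_A = C_{A0}(1−X) = 1.82×0.532 = 0.9682 mol/L.
Rates in a CSTR are evaluated at the outlet concentration: r_R = 1.48×0.9682^1.5 = 1.410, r_S = 0.982×0.9682 = 0.9508.
Fraction of consumed A going to R: r_R/(r_R+r_S) = 0.5973.
C_R = 0.5973·C_{A0}·X = 0.5973×1.82×0.468 = 0.509 mol/L; Y_R = C_R/C_{A0} = 0.280.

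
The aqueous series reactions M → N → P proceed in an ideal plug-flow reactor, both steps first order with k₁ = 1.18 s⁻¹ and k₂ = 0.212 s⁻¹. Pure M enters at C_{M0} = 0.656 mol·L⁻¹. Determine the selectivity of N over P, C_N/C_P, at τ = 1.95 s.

The intermediate concentration in a first-order A→B→C sequence is C_N = k₁C_{M0}(e^(−k₁τ) − e^(−k₂τ))/(k₂−k₁).
e^(−k₁τ) = e^(−1.18×1.95) = e^(−2.301) = 0.1002; e^(−k₂τ) = e^(−0.4134) = 0.6614.
C_N = 1.18×0.656/(0.212−1.18) × (0.1002−0.6614) = (-0.7997)×(-0.5612) = 0.4488 mol·L⁻¹.
C_M = C_{M0}e^(−k₁τ) = 0.06570 mol·L⁻¹, so C_P = C_{M0}−C_M−C_N = 0.1415 mol·L⁻¹; C_N/C_P = 3.17.

3.17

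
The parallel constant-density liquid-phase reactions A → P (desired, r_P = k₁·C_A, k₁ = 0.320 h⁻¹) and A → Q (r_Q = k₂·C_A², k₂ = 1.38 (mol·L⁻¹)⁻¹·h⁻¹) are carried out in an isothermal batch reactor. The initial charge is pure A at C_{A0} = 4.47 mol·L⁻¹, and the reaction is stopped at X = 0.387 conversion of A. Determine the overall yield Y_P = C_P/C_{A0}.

C_A = C_{A0}(1−X) = 2.740 mol·L⁻¹.
Along a PFR/batch, dC_P/dC_A = −r_P/(r_P+r_Q) = −k₁/(k₁+k₂·C_A).
Integrating from C_{A0} to C_A: C_P = (0.320/1.38)·ln[(0.320+1.38·4.47)/(0.320+1.38·2.74)] = 0.2319·ln(6.489/4.101) = 0.1064 mol·L⁻¹.
Y_P = C_P/C_{A0} = 0.1064/4.47 = 0.0238.

0.0238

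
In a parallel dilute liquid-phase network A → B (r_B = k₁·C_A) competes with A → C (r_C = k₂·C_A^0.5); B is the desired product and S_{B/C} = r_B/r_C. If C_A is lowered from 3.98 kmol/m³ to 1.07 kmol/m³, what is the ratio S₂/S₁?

S_{B/C} = (k₁/k₂)·C_A^0.5, so S₂/S₁ = (C_{A,2}/C_{A,1})^0.5.
= (1.07/3.98)^0.5 = (0.2688)^0.5 = 0.519.

0.519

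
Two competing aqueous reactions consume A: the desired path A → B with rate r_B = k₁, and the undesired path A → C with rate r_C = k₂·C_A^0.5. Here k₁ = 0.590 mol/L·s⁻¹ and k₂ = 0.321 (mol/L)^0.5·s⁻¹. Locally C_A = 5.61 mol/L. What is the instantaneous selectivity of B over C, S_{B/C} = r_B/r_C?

S_{B/C} = r_B/r_C = (k₁)/(k₂·C_A^0.5) = (k₁/k₂)·C_A^-0.5.
= (0.590) / (0.321×5.610^0.5) = 0.5900/0.7603 = 0.776.

0.776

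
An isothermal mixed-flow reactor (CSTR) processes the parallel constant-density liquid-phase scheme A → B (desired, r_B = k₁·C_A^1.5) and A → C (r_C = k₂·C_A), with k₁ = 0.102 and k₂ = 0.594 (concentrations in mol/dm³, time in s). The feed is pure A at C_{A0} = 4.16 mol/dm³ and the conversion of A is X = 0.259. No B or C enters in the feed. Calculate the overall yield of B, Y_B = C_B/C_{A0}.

Exit C_A = C_{A0}(1−X) = 4.16×0.741 = 3.083 mol/dm³.
Rates in a CSTR are evaluated at the outlet concentration: r_B = 0.102×3.083^1.5 = 0.5520, r_C = 0.594×3.083 = 1.831.
Fraction of consumed A going to B: r_B/(r_B+r_C) = 0.2316.
C_B = 0.2316·C_{A0}·X = 0.2316×4.16×0.259 = 0.250 mol/dm³; Y_B = C_B/C_{A0} = 0.0600.

0.0600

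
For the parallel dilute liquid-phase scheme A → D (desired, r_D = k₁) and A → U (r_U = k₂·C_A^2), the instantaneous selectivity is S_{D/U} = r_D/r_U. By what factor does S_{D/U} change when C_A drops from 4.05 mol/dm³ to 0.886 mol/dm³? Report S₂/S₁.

20.9

S_{D/U} = (k₁/k₂)·C_A^-2, so S₂/S₁ = (C_{A,2}/C_{A,1})^-2.
= (0.886/4.05)^(-2) = (0.2188)^(-2) = 20.9.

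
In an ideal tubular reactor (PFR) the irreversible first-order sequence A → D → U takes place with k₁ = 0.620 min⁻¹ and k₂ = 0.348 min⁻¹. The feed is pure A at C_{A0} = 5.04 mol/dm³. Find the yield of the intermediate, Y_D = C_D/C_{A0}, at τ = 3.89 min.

The intermediate concentration in a first-order A→B→C sequence is C_D = k₁C_{A0}(e^(−k₁τ) − e^(−k₂τ))/(k₂−k₁).
e^(−k₁τ) = e^(−0.620×3.89) = e^(−2.412) = 0.08965; e^(−k₂τ) = e^(−1.354) = 0.2583.
C_D = 0.620×5.04/(0.348−0.620) × (0.08965−0.2583) = (-11.49)×(-0.1686) = 1.937 mol/dm³.
Y_D = C_D/C_{A0} = 1.937/5.04 = 0.384.

0.384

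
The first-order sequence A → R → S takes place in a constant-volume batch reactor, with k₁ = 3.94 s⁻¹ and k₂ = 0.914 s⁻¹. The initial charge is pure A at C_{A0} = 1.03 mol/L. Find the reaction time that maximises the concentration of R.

0.483 s

Setting dC_R/dt = 0 gives t_opt = ln(k₂/k₁)/(k₂−k₁).
= ln(0.914/3.94)/(0.914−3.94) = ln(0.2320)/-3.026 = -1.461/-3.026 = 0.483 s.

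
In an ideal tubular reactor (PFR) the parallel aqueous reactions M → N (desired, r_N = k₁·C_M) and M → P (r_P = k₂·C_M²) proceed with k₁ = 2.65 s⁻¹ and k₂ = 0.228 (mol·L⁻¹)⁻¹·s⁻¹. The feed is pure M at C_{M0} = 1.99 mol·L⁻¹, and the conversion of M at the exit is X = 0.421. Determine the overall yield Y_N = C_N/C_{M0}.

C_M = C_{M0}(1−X) = 1.152 mol·L⁻¹.
Along a PFR/batch, dC_N/dC_M = −r_N/(r_N+r_P) = −k₁/(k₁+k₂·C_M).
Integrating from C_{M0} to C_M: C_N = (2.65/0.228)·ln[(2.65+0.228·1.99)/(2.65+0.228·1.15)] = 11.62·ln(3.104/2.913) = 0.7383 mol·L⁻¹.
Y_N = C_N/C_{M0} = 0.7383/1.99 = 0.371.

0.371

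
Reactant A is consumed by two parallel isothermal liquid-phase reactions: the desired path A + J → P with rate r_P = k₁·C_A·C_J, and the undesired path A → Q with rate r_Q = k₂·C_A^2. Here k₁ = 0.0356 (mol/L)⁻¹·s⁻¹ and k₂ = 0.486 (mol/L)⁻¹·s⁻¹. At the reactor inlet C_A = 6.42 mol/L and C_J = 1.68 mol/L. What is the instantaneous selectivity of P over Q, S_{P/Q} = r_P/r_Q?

0.0192

S_{P/Q} = r_P/r_Q = (k₁·C_A·C_J)/(k₂·C_A^2) = (k₁/k₂)·C_A⁻¹·C_J.
= (0.0356×6.420×1.680) / (0.486×6.420^2) = 0.3840/20.03 = 0.0192.
The undesired path is higher order in A, so low C_A (CSTR or dilute feed) favours P.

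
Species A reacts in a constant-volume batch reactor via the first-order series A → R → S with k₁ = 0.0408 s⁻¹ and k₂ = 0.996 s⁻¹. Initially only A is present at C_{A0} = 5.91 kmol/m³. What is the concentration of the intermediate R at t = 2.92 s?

0.210 kmol/m³

The intermediate concentration in a first-order A→B→C sequence is C_R = k₁C_{A0}(e^(−k₁t) − e^(−k₂t))/(k₂−k₁).
e^(−k₁t) = e^(−0.0408×2.92) = e^(−0.1191) = 0.8877; e^(−k₂t) = e^(−2.908) = 0.05457.
C_R = 0.0408×5.91/(0.996−0.0408) × (0.8877−0.05457) = 0.2524×0.8331 = 0.2103 kmol/m³.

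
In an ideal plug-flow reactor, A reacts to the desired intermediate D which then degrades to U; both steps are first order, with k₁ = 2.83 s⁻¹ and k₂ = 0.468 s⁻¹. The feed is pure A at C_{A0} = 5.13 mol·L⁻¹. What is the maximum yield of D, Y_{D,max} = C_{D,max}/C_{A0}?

0.700

For a first-order series the maximum intermediate yield is C_{D,max}/C_{A0} = (k₁/k₂)^[k₂/(k₂−k₁)].
= (2.83/0.468)^(0.468/(0.468−2.83)) = (6.047)^(-0.1981) = 0.7001.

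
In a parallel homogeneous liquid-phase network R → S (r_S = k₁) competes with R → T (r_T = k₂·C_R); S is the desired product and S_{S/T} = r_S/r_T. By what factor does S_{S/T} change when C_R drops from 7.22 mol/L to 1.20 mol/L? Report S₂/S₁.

6.02

S_{S/T} = (k₁/k₂)·C_R⁻¹, so S₂/S₁ = (C_{R,2}/C_{R,1})⁻¹.
= 7.22/1.20 = 6.02.
Selectivity toward S rises as C_R falls — low-concentration operation is favoured.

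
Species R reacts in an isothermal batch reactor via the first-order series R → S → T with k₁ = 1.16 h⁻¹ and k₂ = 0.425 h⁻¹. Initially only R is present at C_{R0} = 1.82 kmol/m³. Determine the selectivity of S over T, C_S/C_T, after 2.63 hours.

0.863

The intermediate concentration in a first-order A→B→C sequence is C_S = k₁C_{R0}(e^(−k₁t) − e^(−k₂t))/(k₂−k₁).
e^(−k₁t) = e^(−1.16×2.63) = e^(−3.051) = 0.04732; e^(−k₂t) = e^(−1.118) = 0.3270.
C_S = 1.16×1.82/(0.425−1.16) × (0.04732−0.3270) = (-2.872)×(-0.2797) = 0.8034 kmol/m³.
C_R = C_{R0}e^(−k₁t) = 0.08612 kmol/m³, so C_T = C_{R0}−C_R−C_S = 0.9305 kmol/m³; C_S/C_T = 0.863.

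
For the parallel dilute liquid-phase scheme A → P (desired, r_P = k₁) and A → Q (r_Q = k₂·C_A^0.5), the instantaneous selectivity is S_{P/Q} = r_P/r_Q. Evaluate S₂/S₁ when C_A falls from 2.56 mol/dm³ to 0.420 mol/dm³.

S_{P/Q} = (k₁/k₂)·C_A^-0.5, so S₂/S₁ = (C_{A,2}/C_{A,1})^-0.5.
= (0.420/2.56)^(-0.5) = (0.1641)^(-0.5) = 2.47.
Selectivity toward P rises as C_A falls — low-concentration operation is favoured.

2.47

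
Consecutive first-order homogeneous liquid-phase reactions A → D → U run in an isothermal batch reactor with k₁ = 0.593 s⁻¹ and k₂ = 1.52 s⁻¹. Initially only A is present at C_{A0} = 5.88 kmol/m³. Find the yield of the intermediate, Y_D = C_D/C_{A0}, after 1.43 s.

Solving the coupled first-order balances gives C_D(t) = [k₁/(k₂−k₁)]·C_{A0}·(e^(−k₁t) − e^(−k₂t)).
e^(−k₁t) = e^(−0.593×1.43) = e^(−0.8480) = 0.4283; e^(−k₂t) = e^(−2.174) = 0.1138.
C_D = 0.593×5.88/(1.52−0.593) × (0.4283−0.1138) = 3.761×0.3145 = 1.183 kmol/m³.
Y_D = C_D/C_{A0} = 1.183/5.88 = 0.201.

0.201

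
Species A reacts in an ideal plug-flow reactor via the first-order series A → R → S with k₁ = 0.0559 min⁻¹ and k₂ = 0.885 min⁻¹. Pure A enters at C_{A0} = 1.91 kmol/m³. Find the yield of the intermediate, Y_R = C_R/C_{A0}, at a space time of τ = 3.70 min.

For first-order series with pure A initially, C_R(τ) = k₁C_{A0}/(k₂−k₁)·(e^(−k₁τ) − e^(−k₂τ)).
e^(−k₁τ) = e^(−0.0559×3.70) = e^(−0.2068) = 0.8132; e^(−k₂τ) = e^(−3.275) = 0.03784.
C_R = 0.0559×1.91/(0.885−0.0559) × (0.8132−0.03784) = 0.1288×0.7753 = 0.09984 kmol/m³.
Y_R = C_R/C_{A0} = 0.09984/1.91 = 0.0523.

0.0523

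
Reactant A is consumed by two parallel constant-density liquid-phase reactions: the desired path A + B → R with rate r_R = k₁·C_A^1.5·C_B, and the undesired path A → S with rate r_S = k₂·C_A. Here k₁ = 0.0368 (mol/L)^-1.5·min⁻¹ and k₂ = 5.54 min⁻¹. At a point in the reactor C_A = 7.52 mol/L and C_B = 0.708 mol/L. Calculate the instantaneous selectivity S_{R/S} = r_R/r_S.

0.0129

S_{R/S} = r_R/r_S = (k₁·C_A^1.5·C_B)/(k₂·C_A) = (k₁/k₂)·C_A^0.5·C_B.
= (0.0368×7.520^1.5×0.7080) / (5.54×7.520) = 0.5373/41.66 = 0.0129.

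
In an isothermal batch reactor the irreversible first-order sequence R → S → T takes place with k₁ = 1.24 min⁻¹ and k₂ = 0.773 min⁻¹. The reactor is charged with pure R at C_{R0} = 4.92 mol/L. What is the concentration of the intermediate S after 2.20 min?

1.53 mol/L

For first-order series with pure R initially, C_S(t) = k₁C_{R0}/(k₂−k₁)·(e^(−k₁t) − e^(−k₂t)).
e^(−k₁t) = e^(−1.24×2.20) = e^(−2.728) = 0.06535; e^(−k₂t) = e^(−1.701) = 0.1826.
C_S = 1.24×4.92/(0.773−1.24) × (0.06535−0.1826) = (-13.06)×(-0.1172) = 1.531 mol/L.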